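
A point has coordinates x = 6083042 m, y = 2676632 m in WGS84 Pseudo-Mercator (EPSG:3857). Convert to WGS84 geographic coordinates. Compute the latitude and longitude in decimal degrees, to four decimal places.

R = 6378137 m. λ = x/R = 54.64489603°.
φ = 2·arctan(exp(y/R)) − 90° = 2·arctan(1.52144) − 90° = 23.36840328°.

lat 23.3684°, lon 54.6449°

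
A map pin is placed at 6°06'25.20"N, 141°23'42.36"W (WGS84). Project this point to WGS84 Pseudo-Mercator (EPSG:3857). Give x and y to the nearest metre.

Web Mercator is spherical with R = a = 6378137 m.
x = R·λ = 6378137 × -2.467810041 = -15740030.533 m.
y = R·ln tan(π/4 + φ/2) = 6378137 × 0.106789653 = 681119.035 m.

x -15740031 m, y 681119 m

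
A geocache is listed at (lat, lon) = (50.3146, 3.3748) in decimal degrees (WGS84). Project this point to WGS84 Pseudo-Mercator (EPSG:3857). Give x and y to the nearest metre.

x 375681 m, y 6500938 m

Web Mercator is spherical with R = a = 6378137 m.
x = R·λ = 6378137 × 0.058901372 = 375681.018 m.
y = R·ln tan(π/4 + φ/2) = 6378137 × 1.019253481 = 6500938.337 m.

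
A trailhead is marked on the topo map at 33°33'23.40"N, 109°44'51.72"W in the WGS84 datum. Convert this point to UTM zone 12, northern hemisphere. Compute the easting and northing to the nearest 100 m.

E 616200 m, N 3713700 m

Zone 12 central meridian λ₀ = 6×12 − 183 = -111°; Δλ = +1.2523°.
Transverse Mercator on WGS84 with k₀ = 0.9996 gives E = 616248.360 m, N = 3713685.645 m.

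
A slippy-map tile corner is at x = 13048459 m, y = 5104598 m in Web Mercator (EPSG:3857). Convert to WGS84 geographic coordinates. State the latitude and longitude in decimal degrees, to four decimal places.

R = 6378137 m. λ = x/R = 117.21630154°.
φ = 2·arctan(exp(y/R)) − 90° = 2·arctan(2.22627) − 90° = 41.62249704°.

lat 41.6225°, lon 117.2163°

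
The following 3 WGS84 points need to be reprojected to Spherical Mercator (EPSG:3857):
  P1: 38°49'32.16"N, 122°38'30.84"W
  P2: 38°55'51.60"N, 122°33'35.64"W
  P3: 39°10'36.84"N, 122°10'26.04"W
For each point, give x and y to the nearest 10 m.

Web Mercator: x = R·λ, y = R·ln tan(π/4+φ/2), R = 6378137 m.
P1 (38.8256°, -122.6419°) → (-13652433.858, 4696720.968) m.
P2 (38.9310°, -122.5599°) → (-13643305.660, 4711792.728) m.
P3 (39.1769°, -122.1739°) → (-13600336.336, 4747042.750) m.

P1: x -13652430 m, y 4696720 m; P2: x -13643310 m, y 4711790 m; P3: x -13600340 m, y 4747040 m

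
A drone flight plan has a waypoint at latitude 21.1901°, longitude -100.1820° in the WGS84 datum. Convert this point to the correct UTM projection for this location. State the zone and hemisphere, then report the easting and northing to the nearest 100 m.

Longitude -100.1820° lies in the 6° band [-102°, -96°), giving zone 14; latitude is north of the equator, so 14N.
Zone 14 central meridian λ₀ = 6×14 − 183 = -99°; Δλ = -1.1820°.
Transverse Mercator on WGS84 with k₀ = 0.9996 gives E = 377305.885 m, N = 2343644.267 m.

Zone 14N: E 377300 m, N 2343600 m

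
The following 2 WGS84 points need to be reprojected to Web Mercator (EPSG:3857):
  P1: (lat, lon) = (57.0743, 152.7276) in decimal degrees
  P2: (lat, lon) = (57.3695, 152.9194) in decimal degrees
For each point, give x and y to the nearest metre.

P1: x 17001559 m, y 7775320 m; P2: x 17022910 m, y 7836019 m

Web Mercator: x = R·λ, y = R·ln tan(π/4+φ/2), R = 6378137 m.
P1 (57.0743°, 152.7276°) → (17001558.662, 7775320.135) m.
P2 (57.3695°, 152.9194°) → (17022909.740, 7836019.288) m.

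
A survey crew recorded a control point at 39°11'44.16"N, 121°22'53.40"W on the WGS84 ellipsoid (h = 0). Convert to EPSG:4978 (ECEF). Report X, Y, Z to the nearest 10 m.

WGS84: a = 6378137 m, e² = 0.006694380; N(φ) = a/√(1−e²sin²φ) = 6386680.558 m.
X = (N+h)·cosφ·cosλ = -2577442.149 m; Y = (N+h)·cosφ·sinλ = -4225595.523 m; Z = (N(1−e²)+h)·sinφ = 4009169.383 m.

X -2577440 m, Y -4225600 m, Z 4009170 m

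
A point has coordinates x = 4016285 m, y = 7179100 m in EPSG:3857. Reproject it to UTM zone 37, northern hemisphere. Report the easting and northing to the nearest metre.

E 308766 m, N 5992721 m

Web Mercator inverse (R = 6378137 m) → φ = 54.04719746°, λ = 36.07890201°.
UTM 37N forward: E = 308765.717 m, N = 5992720.521 m.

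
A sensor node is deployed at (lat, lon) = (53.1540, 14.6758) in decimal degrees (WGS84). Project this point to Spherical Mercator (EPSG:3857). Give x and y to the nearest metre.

Web Mercator is spherical with R = a = 6378137 m.
x = R·λ = 6378137 × 0.256141030 = 1633702.583 m.
y = R·ln tan(π/4 + φ/2) = 6378137 × 1.099307636 = 7011534.710 m.

x 1633703 m, y 7011535 m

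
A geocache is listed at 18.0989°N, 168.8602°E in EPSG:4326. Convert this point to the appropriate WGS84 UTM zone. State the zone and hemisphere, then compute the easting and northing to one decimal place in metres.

Longitude 168.8602° lies in the 6° band [168°, 174°), giving zone 59; latitude is north of the equator, so 59N.
Zone 59 central meridian λ₀ = 6×59 − 183 = 171°; Δλ = -2.1398°.
Transverse Mercator on WGS84 with k₀ = 0.9996 gives E = 273559.008 m, N = 2002441.530 m.

Zone 59N: E 273559.0 m, N 2002441.5 m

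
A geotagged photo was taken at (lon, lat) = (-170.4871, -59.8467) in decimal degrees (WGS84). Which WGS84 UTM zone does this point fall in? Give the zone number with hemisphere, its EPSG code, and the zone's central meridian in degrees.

UTM zone = ⌊(λ + 180)/6⌋ + 1; -170.4871° ∈ [-174°, -168°) → zone 2.
Hemisphere: S (φ < 0).
Central meridian λ₀ = 6×2 − 183 = -171°.
EPSG code: 32702.

Zone 2S (EPSG:32702), central meridian -171°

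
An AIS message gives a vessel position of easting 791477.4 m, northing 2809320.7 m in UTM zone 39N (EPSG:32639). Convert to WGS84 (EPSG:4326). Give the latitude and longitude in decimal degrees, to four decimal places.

Zone 39N: λ₀ = 51°, k₀ = 0.9996, false easting 500000 m.
Meridian distance M = (N − FN)/k₀ = 2810444.9 m.
Inverse transverse Mercator on WGS84 gives φ = 25.37219962°, λ = 53.89649977°.

lat 25.3722°, lon 53.8965°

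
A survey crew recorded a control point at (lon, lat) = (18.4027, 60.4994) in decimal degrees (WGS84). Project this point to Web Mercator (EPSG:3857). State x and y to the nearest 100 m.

x 2048600 m, y 8511800 m

Web Mercator is spherical with R = a = 6378137 m.
x = R·λ = 6378137 × 0.321187706 = 2048579.193 m.
y = R·ln tan(π/4 + φ/2) = 6378137 × 1.334523397 = 8511773.055 m.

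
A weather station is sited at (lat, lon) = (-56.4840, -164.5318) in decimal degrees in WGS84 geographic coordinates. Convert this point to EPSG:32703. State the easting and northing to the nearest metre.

Zone 3 central meridian λ₀ = 6×3 − 183 = -165°; Δλ = +0.4682°.
Transverse Mercator on WGS84 with k₀ = 0.9996 gives E = 528834.503 m, N = 3739952.175 m.

E 528835 m, N 3739952 m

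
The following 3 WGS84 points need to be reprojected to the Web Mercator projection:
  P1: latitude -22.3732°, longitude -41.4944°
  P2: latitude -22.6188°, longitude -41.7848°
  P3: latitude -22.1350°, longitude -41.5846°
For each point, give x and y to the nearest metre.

Web Mercator: x = R·λ, y = R·ln tan(π/4+φ/2), R = 6378137 m.
P1 (-22.3732°, -41.4944°) → (-4619135.479, -2556391.730) m.
P2 (-22.6188°, -41.7848°) → (-4651462.659, -2585983.580) m.
P3 (-22.1350°, -41.5846°) → (-4629176.497, -2527741.331) m.

P1: x -4619135 m, y -2556392 m; P2: x -4651463 m, y -2585984 m; P3: x -4629176 m, y -2527741 m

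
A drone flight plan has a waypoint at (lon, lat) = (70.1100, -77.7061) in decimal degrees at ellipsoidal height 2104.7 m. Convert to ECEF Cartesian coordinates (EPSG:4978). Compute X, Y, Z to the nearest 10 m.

X 463670 m, Y 1281580 m, Z -6212090 m

WGS84: a = 6378137 m, e² = 0.006694380; N(φ) = a/√(1−e²sin²φ) = 6398616.143 m.
X = (N+h)·cosφ·cosλ = 463673.564 m; Y = (N+h)·cosφ·sinλ = 1281582.911 m; Z = (N(1−e²)+h)·sinφ = -6212088.616 m.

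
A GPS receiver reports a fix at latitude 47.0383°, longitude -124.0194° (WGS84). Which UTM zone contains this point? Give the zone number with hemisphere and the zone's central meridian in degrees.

UTM zone = ⌊(λ + 180)/6⌋ + 1; -124.0194° ∈ [-126°, -120°) → zone 10.
Hemisphere: N (φ ≥ 0).
Central meridian λ₀ = 6×10 − 183 = -123°.

Zone 10N, central meridian -123°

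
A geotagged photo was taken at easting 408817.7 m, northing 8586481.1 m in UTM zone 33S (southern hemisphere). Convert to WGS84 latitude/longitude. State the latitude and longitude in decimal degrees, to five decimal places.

lat -12.78510°, lon 14.15990°

Zone 33S: λ₀ = 15°, k₀ = 0.9996, false easting 500000 m, false northing 10000000 m.
Meridian distance M = (N − FN)/k₀ = -1414084.5 m.
Inverse transverse Mercator on WGS84 gives φ = -12.78510023°, λ = 14.15990003°.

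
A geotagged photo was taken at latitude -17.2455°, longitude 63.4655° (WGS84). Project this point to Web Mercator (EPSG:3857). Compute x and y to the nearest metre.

x 7064947 m, y -1949422 m

Web Mercator is spherical with R = a = 6378137 m.
x = R·λ = 6378137 × 1.107681936 = 7064947.143 m.
y = R·ln tan(π/4 + φ/2) = 6378137 × -0.305641209 = -1949421.505 m.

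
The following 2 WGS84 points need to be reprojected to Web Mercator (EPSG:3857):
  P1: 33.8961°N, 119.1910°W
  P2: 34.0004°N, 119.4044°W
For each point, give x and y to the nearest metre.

P1: x -13268281 m, y 4014859 m; P2: x -13292037 m, y 4028856 m

Web Mercator: x = R·λ, y = R·ln tan(π/4+φ/2), R = 6378137 m.
P1 (33.8961°, -119.1910°) → (-13268281.427, 4014859.312) m.
P2 (34.0004°, -119.4044°) → (-13292037.006, 4028855.736) m.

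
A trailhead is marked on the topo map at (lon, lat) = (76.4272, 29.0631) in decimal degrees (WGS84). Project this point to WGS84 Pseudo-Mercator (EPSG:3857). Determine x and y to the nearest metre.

x 8507837 m, y 3383680 m

Web Mercator is spherical with R = a = 6378137 m.
x = R·λ = 6378137 × 1.333906278 = 8507836.987 m.
y = R·ln tan(π/4 + φ/2) = 6378137 × 0.530512233 = 3383679.705 m.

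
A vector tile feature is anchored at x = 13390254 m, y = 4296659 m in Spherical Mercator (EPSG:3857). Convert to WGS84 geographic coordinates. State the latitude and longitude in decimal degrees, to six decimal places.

lat 35.971198°, lon 120.286698°

R = 6378137 m. λ = x/R = 120.28669826°.
φ = 2·arctan(exp(y/R)) − 90° = 2·arctan(1.96139) − 90° = 35.97119811°.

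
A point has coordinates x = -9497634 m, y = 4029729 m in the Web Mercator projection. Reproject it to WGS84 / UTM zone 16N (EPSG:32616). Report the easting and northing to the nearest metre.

Web Mercator inverse (R = 6378137 m) → φ = 34.00690324°, λ = -85.31869785°.
UTM 16N forward: E = 655260.459 m, N = 3764195.684 m.

E 655260 m, N 3764196 m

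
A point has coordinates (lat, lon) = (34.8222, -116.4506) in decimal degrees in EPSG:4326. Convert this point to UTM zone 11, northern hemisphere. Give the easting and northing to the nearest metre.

E 550242 m, N 3853464 m

Zone 11 central meridian λ₀ = 6×11 − 183 = -117°; Δλ = +0.5494°.
Transverse Mercator on WGS84 with k₀ = 0.9996 gives E = 550242.131 m, N = 3853463.563 m.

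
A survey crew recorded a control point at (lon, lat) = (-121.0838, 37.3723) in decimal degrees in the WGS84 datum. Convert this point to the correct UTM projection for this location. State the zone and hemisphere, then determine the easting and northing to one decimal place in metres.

Longitude -121.0838° lies in the 6° band [-126°, -120°), giving zone 10; latitude is north of the equator, so 10N.
Zone 10 central meridian λ₀ = 6×10 − 183 = -123°; Δλ = +1.9162°.
Transverse Mercator on WGS84 with k₀ = 0.9996 gives E = 669669.480 m, N = 4137896.651 m.

Zone 10N: E 669669.5 m, N 4137896.7 m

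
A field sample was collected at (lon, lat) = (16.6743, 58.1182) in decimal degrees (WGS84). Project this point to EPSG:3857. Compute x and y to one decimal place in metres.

x 1856174.6 m, y 7992188.8 m

Web Mercator is spherical with R = a = 6378137 m.
x = R·λ = 6378137 × 0.291021435 = 1856174.585 m.
y = R·ln tan(π/4 + φ/2) = 6378137 × 1.253060064 = 7992188.760 m.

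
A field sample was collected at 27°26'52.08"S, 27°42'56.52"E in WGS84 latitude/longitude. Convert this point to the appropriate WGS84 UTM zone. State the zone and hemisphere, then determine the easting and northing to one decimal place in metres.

Longitude 27.7157° lies in the 6° band [24°, 30°), giving zone 35; latitude is south of the equator, so 35S.
Zone 35 central meridian λ₀ = 6×35 − 183 = 27°; Δλ = +0.7157°.
Transverse Mercator on WGS84 with k₀ = 0.9996 gives E = 570725.945 m, N = 6963761.587 m.

Zone 35S: E 570725.9 m, N 6963761.6 m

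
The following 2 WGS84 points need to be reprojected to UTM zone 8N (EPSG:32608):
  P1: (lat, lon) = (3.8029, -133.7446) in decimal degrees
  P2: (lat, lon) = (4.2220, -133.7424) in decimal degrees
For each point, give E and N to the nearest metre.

UTM zone 8N: λ₀ = -135°, k₀ = 0.9996.
P1 (3.8029°, -133.7446°) → (639400.180, 420442.207) m.
P2 (4.2220°, -133.7424°) → (639573.330, 466779.111) m.

P1: E 639400 m, N 420442 m; P2: E 639573 m, N 466779 m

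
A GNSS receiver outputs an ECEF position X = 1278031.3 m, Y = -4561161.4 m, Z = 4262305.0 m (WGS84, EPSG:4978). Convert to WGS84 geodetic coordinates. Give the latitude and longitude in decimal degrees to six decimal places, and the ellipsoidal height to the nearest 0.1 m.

lat 42.172900°, lon -74.347199°, h 3647.1 m

λ = atan2(Y, X) = -74.34719935°; p = √(X²+Y²) = 4736829.9 m.
Bowring's method on WGS84 (a = 6378137 m, b = 6356752.314 m) gives φ = 42.17289994°, h = 3647.149 m.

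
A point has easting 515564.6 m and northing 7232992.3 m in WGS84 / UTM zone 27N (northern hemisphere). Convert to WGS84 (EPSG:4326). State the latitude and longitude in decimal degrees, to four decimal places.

Zone 27N: λ₀ = -21°, k₀ = 0.9996, false easting 500000 m.
Meridian distance M = (N − FN)/k₀ = 7235886.7 m.
Inverse transverse Mercator on WGS84 gives φ = 65.21980037°, λ = -20.66720018°.

lat 65.2198°, lon -20.6672°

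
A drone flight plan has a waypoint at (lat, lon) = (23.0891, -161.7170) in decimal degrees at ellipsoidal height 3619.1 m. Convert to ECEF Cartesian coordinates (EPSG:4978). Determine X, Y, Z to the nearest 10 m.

X -5577070 m, Y -1842600 m, Z 2487220 m

WGS84: a = 6378137 m, e² = 0.006694380; N(φ) = a/√(1−e²sin²φ) = 6381422.799 m.
X = (N+h)·cosφ·cosλ = -5577068.958 m; Y = (N+h)·cosφ·sinλ = -1842603.654 m; Z = (N(1−e²)+h)·sinφ = 2487218.543 m.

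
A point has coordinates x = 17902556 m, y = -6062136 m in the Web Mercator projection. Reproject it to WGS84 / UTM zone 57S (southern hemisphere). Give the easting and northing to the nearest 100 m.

Web Mercator inverse (R = 6378137 m) → φ = -47.73049894°, λ = 160.82139680°.
UTM 57S forward: E = 636571.967 m, N = 4712046.388 m.

E 636600 m, N 4712000 m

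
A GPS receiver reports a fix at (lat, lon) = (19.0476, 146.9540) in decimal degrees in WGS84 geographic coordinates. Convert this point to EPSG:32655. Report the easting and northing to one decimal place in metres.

E 495159.9 m, N 2106094.9 m

Zone 55 central meridian λ₀ = 6×55 − 183 = 147°; Δλ = -0.0460°.
Transverse Mercator on WGS84 with k₀ = 0.9996 gives E = 495159.883 m, N = 2106094.934 m.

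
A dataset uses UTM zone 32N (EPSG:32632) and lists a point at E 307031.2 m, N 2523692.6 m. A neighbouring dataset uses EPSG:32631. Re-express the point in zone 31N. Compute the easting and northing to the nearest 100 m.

E 923100 m, N 2528400 m

UTM 32N → geographic: φ = 22.80979984°, λ = 7.11990004°.
UTM 31N (λ₀ = 3°) forward: E = 923059.617 m, N = 2528368.465 m.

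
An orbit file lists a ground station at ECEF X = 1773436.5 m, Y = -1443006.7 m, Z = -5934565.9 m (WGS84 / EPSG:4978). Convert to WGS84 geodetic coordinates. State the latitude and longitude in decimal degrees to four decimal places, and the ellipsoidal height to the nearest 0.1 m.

lat -69.0592°, lon -39.1345°, h 245.8 m

λ = atan2(Y, X) = -39.13449939°; p = √(X²+Y²) = 2286338.9 m.
Bowring's method on WGS84 (a = 6378137 m, b = 6356752.314 m) gives φ = -69.05920039°, h = 245.821 m.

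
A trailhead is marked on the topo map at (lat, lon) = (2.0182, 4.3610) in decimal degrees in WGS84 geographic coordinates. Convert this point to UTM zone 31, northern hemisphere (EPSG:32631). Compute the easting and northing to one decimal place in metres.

E 651366.2 m, N 223136.0 m

Zone 31 central meridian λ₀ = 6×31 − 183 = 3°; Δλ = +1.3610°.
Transverse Mercator on WGS84 with k₀ = 0.9996 gives E = 651366.206 m, N = 223135.986 m.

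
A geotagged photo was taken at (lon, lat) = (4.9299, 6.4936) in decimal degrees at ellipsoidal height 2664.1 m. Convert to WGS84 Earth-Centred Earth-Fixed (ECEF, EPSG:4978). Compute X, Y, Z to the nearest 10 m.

X 6316680 m, Y 544850 m, Z 716820 m

WGS84: a = 6378137 m, e² = 0.006694380; N(φ) = a/√(1−e²sin²φ) = 6378410.066 m.
X = (N+h)·cosφ·cosλ = 6316681.556 m; Y = (N+h)·cosφ·sinλ = 544851.395 m; Z = (N(1−e²)+h)·sinφ = 716820.926 m.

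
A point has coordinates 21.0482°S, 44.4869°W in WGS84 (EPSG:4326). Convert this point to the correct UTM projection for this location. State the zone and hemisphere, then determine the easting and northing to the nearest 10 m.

Zone 23S: E 553310 m, N 7672430 m

Longitude -44.4869° lies in the 6° band [-48°, -42°), giving zone 23; latitude is south of the equator, so 23S.
Zone 23 central meridian λ₀ = 6×23 − 183 = -45°; Δλ = +0.5131°.
Transverse Mercator on WGS84 with k₀ = 0.9996 gives E = 553309.268 m, N = 7672432.189 m.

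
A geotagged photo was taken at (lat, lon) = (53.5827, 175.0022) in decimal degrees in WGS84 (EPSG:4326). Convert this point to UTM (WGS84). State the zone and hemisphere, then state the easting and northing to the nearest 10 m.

Longitude 175.0022° lies in the 6° band [174°, 180°), giving zone 60; latitude is north of the equator, so 60N.
Zone 60 central meridian λ₀ = 6×60 − 183 = 177°; Δλ = -1.9978°.
Transverse Mercator on WGS84 with k₀ = 0.9996 gives E = 367746.823 m, N = 5938950.051 m.

Zone 60N: E 367750 m, N 5938950 m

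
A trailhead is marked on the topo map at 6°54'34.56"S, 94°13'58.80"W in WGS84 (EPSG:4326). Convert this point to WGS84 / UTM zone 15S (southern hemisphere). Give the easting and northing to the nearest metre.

Zone 15 central meridian λ₀ = 6×15 − 183 = -93°; Δλ = -1.2330°.
Transverse Mercator on WGS84 with k₀ = 0.9996 gives E = 363777.564 m, N = 9236068.167 m.

E 363778 m, N 9236068 m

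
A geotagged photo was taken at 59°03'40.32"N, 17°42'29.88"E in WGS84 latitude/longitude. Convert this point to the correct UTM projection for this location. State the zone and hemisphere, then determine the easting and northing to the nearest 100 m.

Zone 33N: E 655300 m, N 6550000 m

Longitude 17.7083° lies in the 6° band [12°, 18°), giving zone 33; latitude is north of the equator, so 33N.
Zone 33 central meridian λ₀ = 6×33 − 183 = 15°; Δλ = +2.7083°.
Transverse Mercator on WGS84 with k₀ = 0.9996 gives E = 655294.636 m, N = 6550015.674 m.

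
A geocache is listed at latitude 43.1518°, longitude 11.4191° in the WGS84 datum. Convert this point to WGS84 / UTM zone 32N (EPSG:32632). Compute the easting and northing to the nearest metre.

Zone 32 central meridian λ₀ = 6×32 − 183 = 9°; Δλ = +2.4191°.
Transverse Mercator on WGS84 with k₀ = 0.9996 gives E = 696694.623 m, N = 4780512.959 m.

E 696695 m, N 4780513 m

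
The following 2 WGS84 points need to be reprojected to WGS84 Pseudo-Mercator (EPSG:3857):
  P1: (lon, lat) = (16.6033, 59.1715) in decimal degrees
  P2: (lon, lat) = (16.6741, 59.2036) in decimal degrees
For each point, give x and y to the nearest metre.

P1: x 1848271 m, y 8217547 m; P2: x 1856152 m, y 8224523 m

Web Mercator: x = R·λ, y = R·ln tan(π/4+φ/2), R = 6378137 m.
P1 (59.1715°, 16.6033°) → (1848270.901, 8217547.308) m.
P2 (59.2036°, 16.6741°) → (1856152.321, 8224523.392) m.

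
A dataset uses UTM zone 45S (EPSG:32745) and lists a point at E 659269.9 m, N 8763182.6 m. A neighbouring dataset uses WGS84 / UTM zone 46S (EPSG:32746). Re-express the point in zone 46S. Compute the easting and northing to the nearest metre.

E 3719 m, N 8759755 m

UTM 45S → geographic: φ = -11.18490023°, λ = 88.45870027°.
UTM 46S (λ₀ = 93°) forward: E = 3718.775 m, N = 8759754.921 m.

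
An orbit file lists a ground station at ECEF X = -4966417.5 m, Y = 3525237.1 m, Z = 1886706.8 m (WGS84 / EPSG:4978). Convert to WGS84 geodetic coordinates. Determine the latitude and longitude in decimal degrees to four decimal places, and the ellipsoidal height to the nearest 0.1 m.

λ = atan2(Y, X) = 144.63230011°; p = √(X²+Y²) = 6090369.4 m.
Bowring's method on WGS84 (a = 6378137 m, b = 6356752.314 m) gives φ = 17.32130048°, h = -343.214 m.

lat 17.3213°, lon 144.6323°, h -343.2 m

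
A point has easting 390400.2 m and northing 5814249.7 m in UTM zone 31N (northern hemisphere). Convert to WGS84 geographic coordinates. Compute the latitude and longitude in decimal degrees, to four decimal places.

lat 52.4674°, lon 1.3866°

Zone 31N: λ₀ = 3°, k₀ = 0.9996, false easting 500000 m.
Meridian distance M = (N − FN)/k₀ = 5816576.3 m.
Inverse transverse Mercator on WGS84 gives φ = 52.46740011°, λ = 1.38660020°.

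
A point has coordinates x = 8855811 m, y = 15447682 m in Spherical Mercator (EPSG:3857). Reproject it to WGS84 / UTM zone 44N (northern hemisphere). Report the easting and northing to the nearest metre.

E 471557 m, N 8865979 m

Web Mercator inverse (R = 6378137 m) → φ = 79.85700053°, λ = 79.55310375°.
UTM 44N forward: E = 471556.848 m, N = 8865978.506 m.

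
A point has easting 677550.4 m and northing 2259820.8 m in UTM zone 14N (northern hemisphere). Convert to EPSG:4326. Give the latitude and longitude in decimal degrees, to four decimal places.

Zone 14N: λ₀ = -99°, k₀ = 0.9996, false easting 500000 m.
Meridian distance M = (N − FN)/k₀ = 2260725.1 m.
Inverse transverse Mercator on WGS84 gives φ = 20.42849994°, λ = -97.29819998°.

lat 20.4285°, lon -97.2982°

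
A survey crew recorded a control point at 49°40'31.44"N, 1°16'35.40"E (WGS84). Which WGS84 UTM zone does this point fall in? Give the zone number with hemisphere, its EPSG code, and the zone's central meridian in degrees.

Zone 31N (EPSG:32631), central meridian 3°

UTM zone = ⌊(λ + 180)/6⌋ + 1; 1.2765° ∈ [0°, 6°) → zone 31.
Hemisphere: N (φ ≥ 0).
Central meridian λ₀ = 6×31 − 183 = 3°.
EPSG code: 32631.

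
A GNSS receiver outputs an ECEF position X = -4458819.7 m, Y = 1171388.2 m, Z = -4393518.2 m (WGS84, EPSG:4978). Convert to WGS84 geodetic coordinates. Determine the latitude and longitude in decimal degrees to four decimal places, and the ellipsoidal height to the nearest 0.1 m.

lat -43.8141°, lon 165.2803°, h 445.1 m

λ = atan2(Y, X) = 165.28029985°; p = √(X²+Y²) = 4610121.8 m.
Bowring's method on WGS84 (a = 6378137 m, b = 6356752.314 m) gives φ = -43.81409990°, h = 445.052 m.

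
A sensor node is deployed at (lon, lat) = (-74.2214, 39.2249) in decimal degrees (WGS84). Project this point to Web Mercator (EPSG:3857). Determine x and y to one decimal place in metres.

Web Mercator is spherical with R = a = 6378137 m.
x = R·λ = 6378137 × -1.295407805 = -8262288.454 m.
y = R·ln tan(π/4 + φ/2) = 6378137 × 0.745348988 = 4753937.959 m.

x -8262288.5 m, y 4753938.0 m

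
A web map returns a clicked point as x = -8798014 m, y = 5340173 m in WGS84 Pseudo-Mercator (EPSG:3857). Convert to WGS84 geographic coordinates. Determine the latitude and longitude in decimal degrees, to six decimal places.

lat 43.184998°, lon -79.033904°

R = 6378137 m. λ = x/R = -79.03390446°.
φ = 2·arctan(exp(y/R)) − 90° = 2·arctan(2.31003) − 90° = 43.18499829°.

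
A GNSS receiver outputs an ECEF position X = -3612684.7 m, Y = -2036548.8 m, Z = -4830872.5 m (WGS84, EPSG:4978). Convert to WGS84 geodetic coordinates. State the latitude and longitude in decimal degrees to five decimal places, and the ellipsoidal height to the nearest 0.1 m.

lat -49.54490°, lon -150.58910°, h 1017.1 m

λ = atan2(Y, X) = -150.58910000°; p = √(X²+Y²) = 4147170.3 m.
Bowring's method on WGS84 (a = 6378137 m, b = 6356752.314 m) gives φ = -49.54490013°, h = 1017.137 m.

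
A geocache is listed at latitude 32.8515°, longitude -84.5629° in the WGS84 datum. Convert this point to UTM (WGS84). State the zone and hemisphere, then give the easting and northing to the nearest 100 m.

Longitude -84.5629° lies in the 6° band [-90°, -84°), giving zone 16; latitude is north of the equator, so 16N.
Zone 16 central meridian λ₀ = 6×16 − 183 = -87°; Δλ = +2.4371°.
Transverse Mercator on WGS84 with k₀ = 0.9996 gives E = 728072.863 m, N = 3637456.649 m.

Zone 16N: E 728100 m, N 3637500 m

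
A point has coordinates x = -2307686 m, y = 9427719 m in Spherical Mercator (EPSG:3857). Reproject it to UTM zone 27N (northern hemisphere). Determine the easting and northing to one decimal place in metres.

Web Mercator inverse (R = 6378137 m) → φ = 64.30530117°, λ = -20.73029605°.
UTM 27N forward: E = 513047.651 m, N = 7131063.104 m.

E 513047.7 m, N 7131063.1 m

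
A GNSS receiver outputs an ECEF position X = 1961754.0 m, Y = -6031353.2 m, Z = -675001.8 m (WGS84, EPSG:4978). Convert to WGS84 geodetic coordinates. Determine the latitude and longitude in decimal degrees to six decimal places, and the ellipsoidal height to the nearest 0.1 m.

λ = atan2(Y, X) = -71.98239955°; p = √(X²+Y²) = 6342373.4 m.
Bowring's method on WGS84 (a = 6378137 m, b = 6356752.314 m) gives φ = -6.11559962°, h = 295.266 m.

lat -6.115600°, lon -71.982400°, h 295.3 m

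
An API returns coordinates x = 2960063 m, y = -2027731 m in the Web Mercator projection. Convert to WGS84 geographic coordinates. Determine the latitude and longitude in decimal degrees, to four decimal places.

R = 6378137 m. λ = x/R = 26.59069835°.
φ = 2·arctan(exp(y/R)) − 90° = 2·arctan(0.72766) − 90° = -17.91610402°.

lat -17.9161°, lon 26.5907°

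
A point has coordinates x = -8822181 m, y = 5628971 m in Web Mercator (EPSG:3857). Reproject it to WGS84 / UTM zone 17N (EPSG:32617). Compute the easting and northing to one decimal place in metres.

E 637734.5 m, N 4989692.8 m

Web Mercator inverse (R = 6378137 m) → φ = 45.04730013°, λ = -79.25100032°.
UTM 17N forward: E = 637734.462 m, N = 4989692.825 m.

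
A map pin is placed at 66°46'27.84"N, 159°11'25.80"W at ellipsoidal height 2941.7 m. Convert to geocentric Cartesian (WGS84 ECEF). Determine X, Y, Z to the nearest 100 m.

WGS84: a = 6378137 m, e² = 0.006694380; N(φ) = a/√(1−e²sin²φ) = 6396242.599 m.
X = (N+h)·cosφ·cosλ = -2358916.330 m; Y = (N+h)·cosφ·sinλ = -896515.844 m; Z = (N(1−e²)+h)·sinφ = 5841240.689 m.

X -2358900 m, Y -896500 m, Z 5841200 m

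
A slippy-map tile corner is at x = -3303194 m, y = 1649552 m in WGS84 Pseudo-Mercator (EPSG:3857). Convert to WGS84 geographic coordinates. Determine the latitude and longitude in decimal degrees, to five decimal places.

lat 14.65570°, lon -29.67310°

R = 6378137 m. λ = x/R = -29.67309657°.
φ = 2·arctan(exp(y/R)) − 90° = 2·arctan(1.29515) − 90° = 14.65569591°.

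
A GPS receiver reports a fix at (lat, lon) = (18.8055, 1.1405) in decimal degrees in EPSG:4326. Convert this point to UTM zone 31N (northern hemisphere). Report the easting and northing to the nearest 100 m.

E 304000 m, N 2080300 m

Zone 31 central meridian λ₀ = 6×31 − 183 = 3°; Δλ = -1.8595°.
Transverse Mercator on WGS84 with k₀ = 0.9996 gives E = 304034.117 m, N = 2080332.023 m.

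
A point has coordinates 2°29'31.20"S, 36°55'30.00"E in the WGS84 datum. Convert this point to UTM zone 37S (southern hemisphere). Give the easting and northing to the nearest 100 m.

E 269300 m, N 9724400 m

Zone 37 central meridian λ₀ = 6×37 − 183 = 39°; Δλ = -2.0750°.
Transverse Mercator on WGS84 with k₀ = 0.9996 gives E = 269270.760 m, N = 9724375.662 m.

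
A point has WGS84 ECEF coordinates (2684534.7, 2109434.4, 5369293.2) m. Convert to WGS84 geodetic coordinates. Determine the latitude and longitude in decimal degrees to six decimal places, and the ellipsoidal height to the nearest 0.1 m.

lat 57.723100°, lon 38.159300°, h -45.9 m

λ = atan2(Y, X) = 38.15930013°; p = √(X²+Y²) = 3414152.9 m.
Bowring's method on WGS84 (a = 6378137 m, b = 6356752.314 m) gives φ = 57.72310045°, h = -45.910 m.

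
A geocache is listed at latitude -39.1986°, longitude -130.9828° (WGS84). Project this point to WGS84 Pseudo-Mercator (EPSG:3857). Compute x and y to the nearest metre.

Web Mercator is spherical with R = a = 6378137 m.
x = R·λ = 6378137 × -2.286081123 = -14580938.599 m.
y = R·ln tan(π/4 + φ/2) = 6378137 × -0.744756561 = -4750159.375 m.

x -14580939 m, y -4750159 m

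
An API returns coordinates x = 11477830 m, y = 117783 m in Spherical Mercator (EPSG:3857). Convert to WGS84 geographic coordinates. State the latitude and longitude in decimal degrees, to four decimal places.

lat 1.0580°, lon 103.1071°

R = 6378137 m. λ = x/R = 103.10710118°.
φ = 2·arctan(exp(y/R)) − 90° = 2·arctan(1.01864) − 90° = 1.05800256°.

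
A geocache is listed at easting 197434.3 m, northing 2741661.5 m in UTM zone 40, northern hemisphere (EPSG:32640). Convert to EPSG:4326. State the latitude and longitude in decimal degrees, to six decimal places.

Zone 40N: λ₀ = 57°, k₀ = 0.9996, false easting 500000 m.
Meridian distance M = (N − FN)/k₀ = 2742758.6 m.
Inverse transverse Mercator on WGS84 gives φ = 24.75979993°, λ = 54.00830021°.

lat 24.759800°, lon 54.008300°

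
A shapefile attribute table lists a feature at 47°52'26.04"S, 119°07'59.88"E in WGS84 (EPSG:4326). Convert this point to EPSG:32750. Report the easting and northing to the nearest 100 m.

Zone 50 central meridian λ₀ = 6×50 − 183 = 117°; Δλ = +2.1333°.
Transverse Mercator on WGS84 with k₀ = 0.9996 gives E = 659518.352 m, N = 4695512.101 m.

E 659500 m, N 4695500 m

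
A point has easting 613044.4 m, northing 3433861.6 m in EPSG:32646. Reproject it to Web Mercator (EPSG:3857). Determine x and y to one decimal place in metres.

x 10484570.6 m, y 3637035.5 m

Unproject from UTM 46N (λ₀ = 93°) → φ = 31.03299975°, λ = 94.18450010°.
Web Mercator (R = 6378137 m): x = 10484570.591 m, y = 3637035.531 m.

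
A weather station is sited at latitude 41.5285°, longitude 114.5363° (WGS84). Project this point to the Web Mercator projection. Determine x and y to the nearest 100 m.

Web Mercator is spherical with R = a = 6378137 m.
x = R·λ = 6378137 × 1.999035548 = 12750122.593 m.
y = R·ln tan(π/4 + φ/2) = 6378137 × 0.798134411 = 5090610.621 m.

x 12750100 m, y 5090600 m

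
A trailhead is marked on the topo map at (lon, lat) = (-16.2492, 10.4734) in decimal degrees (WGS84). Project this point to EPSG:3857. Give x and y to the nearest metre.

Web Mercator is spherical with R = a = 6378137 m.
x = R·λ = 6378137 × -0.283602041 = -1808852.670 m.
y = R·ln tan(π/4 + φ/2) = 6378137 × 0.183821892 = 1172441.211 m.

x -1808853 m, y 1172441 m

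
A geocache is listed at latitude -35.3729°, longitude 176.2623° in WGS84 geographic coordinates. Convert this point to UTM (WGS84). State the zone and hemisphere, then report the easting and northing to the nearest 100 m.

Longitude 176.2623° lies in the 6° band [174°, 180°), giving zone 60; latitude is south of the equator, so 60S.
Zone 60 central meridian λ₀ = 6×60 − 183 = 177°; Δλ = -0.7377°.
Transverse Mercator on WGS84 with k₀ = 0.9996 gives E = 432989.857 m, N = 6085352.732 m.

Zone 60S: E 433000 m, N 6085400 m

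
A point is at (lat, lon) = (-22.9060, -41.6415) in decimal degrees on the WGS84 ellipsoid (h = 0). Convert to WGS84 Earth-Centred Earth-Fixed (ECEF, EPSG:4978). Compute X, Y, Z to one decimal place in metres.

WGS84: a = 6378137 m, e² = 0.006694380; N(φ) = a/√(1−e²sin²φ) = 6381373.651 m.
X = (N+h)·cosφ·cosλ = 4392855.060 m; Y = (N+h)·cosφ·sinλ = -3905852.776 m; Z = (N(1−e²)+h)·sinφ = -2467133.657 m.

X 4392855.1 m, Y -3905852.8 m, Z -2467133.7 m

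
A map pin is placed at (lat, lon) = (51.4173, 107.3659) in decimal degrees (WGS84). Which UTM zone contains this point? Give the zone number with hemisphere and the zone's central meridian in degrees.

UTM zone = ⌊(λ + 180)/6⌋ + 1; 107.3659° ∈ [102°, 108°) → zone 48.
Hemisphere: N (φ ≥ 0).
Central meridian λ₀ = 6×48 − 183 = 105°.

Zone 48N, central meridian 105°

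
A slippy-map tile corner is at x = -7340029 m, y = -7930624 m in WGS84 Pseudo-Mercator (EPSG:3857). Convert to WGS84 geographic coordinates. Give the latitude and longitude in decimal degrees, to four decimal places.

R = 6378137 m. λ = x/R = -65.93660237°.
φ = 2·arctan(exp(y/R)) − 90° = 2·arctan(0.28840) − 90° = -57.82489956°.

lat -57.8249°, lon -65.9366°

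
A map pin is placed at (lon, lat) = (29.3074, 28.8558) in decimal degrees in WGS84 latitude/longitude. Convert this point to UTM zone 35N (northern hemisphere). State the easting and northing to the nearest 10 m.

Zone 35 central meridian λ₀ = 6×35 − 183 = 27°; Δλ = +2.3074°.
Transverse Mercator on WGS84 with k₀ = 0.9996 gives E = 725084.548 m, N = 3194197.726 m.

E 725080 m, N 3194200 m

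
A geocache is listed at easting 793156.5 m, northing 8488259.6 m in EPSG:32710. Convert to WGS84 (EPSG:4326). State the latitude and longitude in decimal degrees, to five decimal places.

lat -13.65980°, lon -120.29020°

Zone 10S: λ₀ = -123°, k₀ = 0.9996, false easting 500000 m, false northing 10000000 m.
Meridian distance M = (N − FN)/k₀ = -1512345.3 m.
Inverse transverse Mercator on WGS84 gives φ = -13.65979977°, λ = -120.29020028°.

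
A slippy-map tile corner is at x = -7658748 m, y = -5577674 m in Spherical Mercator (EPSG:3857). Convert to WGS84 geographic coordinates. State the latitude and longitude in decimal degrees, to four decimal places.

lat -44.7208°, lon -68.7997°

R = 6378137 m. λ = x/R = -68.79970386°.
φ = 2·arctan(exp(y/R)) − 90° = 2·arctan(0.41707) − 90° = -44.72080169°.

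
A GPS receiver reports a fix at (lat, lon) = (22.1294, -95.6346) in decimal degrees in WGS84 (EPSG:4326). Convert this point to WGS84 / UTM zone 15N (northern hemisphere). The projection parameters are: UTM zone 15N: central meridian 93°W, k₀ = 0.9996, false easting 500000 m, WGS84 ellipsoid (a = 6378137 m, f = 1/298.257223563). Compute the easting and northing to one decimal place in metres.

Zone 15 central meridian λ₀ = 6×15 − 183 = -93°; Δλ = -2.6346°.
Transverse Mercator on WGS84 with k₀ = 0.9996 gives E = 228232.705 m, N = 2449504.696 m.

E 228232.7 m, N 2449504.7 m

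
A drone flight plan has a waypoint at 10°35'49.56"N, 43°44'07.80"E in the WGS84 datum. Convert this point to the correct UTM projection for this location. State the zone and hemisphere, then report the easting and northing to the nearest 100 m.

Zone 38N: E 361700 m, N 1171700 m

Longitude 43.7355° lies in the 6° band [42°, 48°), giving zone 38; latitude is north of the equator, so 38N.
Zone 38 central meridian λ₀ = 6×38 − 183 = 45°; Δλ = -1.2645°.
Transverse Mercator on WGS84 with k₀ = 0.9996 gives E = 361666.418 m, N = 1171711.932 m.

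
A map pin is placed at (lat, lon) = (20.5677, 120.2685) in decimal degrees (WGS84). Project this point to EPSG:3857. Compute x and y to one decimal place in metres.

Web Mercator is spherical with R = a = 6378137 m.
x = R·λ = 6378137 × 2.099081311 = 13388228.178 m.
y = R·ln tan(π/4 + φ/2) = 6378137 × 0.366941859 = 2340405.448 m.

x 13388228.2 m, y 2340405.4 m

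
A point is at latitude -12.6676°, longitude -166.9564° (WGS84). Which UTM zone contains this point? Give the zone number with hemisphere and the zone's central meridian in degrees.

Zone 3S, central meridian -165°

UTM zone = ⌊(λ + 180)/6⌋ + 1; -166.9564° ∈ [-168°, -162°) → zone 3.
Hemisphere: S (φ < 0).
Central meridian λ₀ = 6×3 − 183 = -165°.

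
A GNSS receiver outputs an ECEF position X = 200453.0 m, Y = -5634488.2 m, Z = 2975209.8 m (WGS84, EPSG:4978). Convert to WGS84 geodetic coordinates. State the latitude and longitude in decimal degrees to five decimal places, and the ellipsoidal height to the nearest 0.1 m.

lat 27.97980°, lon -87.96250°, h 1452.0 m

λ = atan2(Y, X) = -87.96250010°; p = √(X²+Y²) = 5638052.7 m.
Bowring's method on WGS84 (a = 6378137 m, b = 6356752.314 m) gives φ = 27.97980019°, h = 1451.979 m.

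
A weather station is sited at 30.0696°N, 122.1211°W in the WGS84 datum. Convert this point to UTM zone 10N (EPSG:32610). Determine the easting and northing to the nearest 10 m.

E 584710 m, N 3326820 m

Zone 10 central meridian λ₀ = 6×10 − 183 = -123°; Δλ = +0.8789°.
Transverse Mercator on WGS84 with k₀ = 0.9996 gives E = 584710.323 m, N = 3326823.194 m.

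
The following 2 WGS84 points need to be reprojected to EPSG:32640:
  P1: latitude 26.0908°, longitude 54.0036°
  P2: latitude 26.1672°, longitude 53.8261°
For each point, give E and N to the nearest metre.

P1: E 200274 m, N 2889188 m; P2: E 182715 m, N 2898078 m

UTM zone 40N: λ₀ = 57°, k₀ = 0.9996.
P1 (26.0908°, 54.0036°) → (200273.824, 2889188.354) m.
P2 (26.1672°, 53.8261°) → (182714.638, 2898078.460) m.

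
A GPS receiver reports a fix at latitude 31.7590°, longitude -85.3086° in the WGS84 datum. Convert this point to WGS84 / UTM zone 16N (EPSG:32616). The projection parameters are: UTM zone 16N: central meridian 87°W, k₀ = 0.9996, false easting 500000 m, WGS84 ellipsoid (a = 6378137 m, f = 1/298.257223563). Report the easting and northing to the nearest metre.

Zone 16 central meridian λ₀ = 6×16 − 183 = -87°; Δλ = +1.6914°.
Transverse Mercator on WGS84 with k₀ = 0.9996 gives E = 660188.694 m, N = 3514967.902 m.

E 660189 m, N 3514968 m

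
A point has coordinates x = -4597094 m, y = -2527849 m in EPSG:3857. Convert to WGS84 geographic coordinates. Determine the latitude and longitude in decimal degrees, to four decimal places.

lat -22.1359°, lon -41.2964°

R = 6378137 m. λ = x/R = -41.29639803°.
φ = 2·arctan(exp(y/R)) − 90° = 2·arctan(0.67278) − 90° = -22.13589592°.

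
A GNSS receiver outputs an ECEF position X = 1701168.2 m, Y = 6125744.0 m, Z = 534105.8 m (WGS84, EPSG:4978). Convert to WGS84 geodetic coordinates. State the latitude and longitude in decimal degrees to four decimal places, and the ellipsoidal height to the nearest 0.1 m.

λ = atan2(Y, X) = 74.47959991°; p = √(X²+Y²) = 6357571.3 m.
Bowring's method on WGS84 (a = 6378137 m, b = 6356752.314 m) gives φ = 4.83439954°, h = 1980.849 m.

lat 4.8344°, lon 74.4796°, h 1980.8 m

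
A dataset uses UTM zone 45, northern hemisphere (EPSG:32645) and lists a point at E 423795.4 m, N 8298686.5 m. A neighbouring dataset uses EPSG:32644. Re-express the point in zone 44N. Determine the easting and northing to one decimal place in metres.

E 599752.9 m, N 8299877.2 m

UTM 45N → geographic: φ = 74.76170019°, λ = 84.40179936°.
UTM 44N (λ₀ = 81°) forward: E = 599752.901 m, N = 8299877.227 m.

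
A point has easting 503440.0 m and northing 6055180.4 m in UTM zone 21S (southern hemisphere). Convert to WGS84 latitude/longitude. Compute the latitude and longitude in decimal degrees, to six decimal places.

lat -35.647200°, lon -56.962000°

Zone 21S: λ₀ = -57°, k₀ = 0.9996, false easting 500000 m, false northing 10000000 m.
Meridian distance M = (N − FN)/k₀ = -3946398.2 m.
Inverse transverse Mercator on WGS84 gives φ = -35.64720006°, λ = -56.96200043°.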